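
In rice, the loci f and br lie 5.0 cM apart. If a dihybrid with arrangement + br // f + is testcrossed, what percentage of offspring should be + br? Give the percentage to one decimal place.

47.5%

A map distance of 5.0 cM corresponds to a recombination frequency of 0.050.
The F1 is + br / f +, so + br is a parental gamete class with expected frequency (1 − r)/2 = 0.950/2 = 0.4750.
That is 0.4750 = 47.5% of the progeny.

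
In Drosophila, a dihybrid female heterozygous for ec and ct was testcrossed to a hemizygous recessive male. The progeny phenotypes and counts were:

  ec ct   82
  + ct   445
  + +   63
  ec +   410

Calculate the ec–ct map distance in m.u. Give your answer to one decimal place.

The two most frequent classes, + ct (445) and ec + (410), are the parental types, so the F1 was + ct / ec +.
The recombinant classes are + + and ec ct: 63 + 82 = 145.
Recombination frequency = 145/1000 = 0.1450 ≈ 14.5%, i.e. 14.5 m.u.

14.5 m.u.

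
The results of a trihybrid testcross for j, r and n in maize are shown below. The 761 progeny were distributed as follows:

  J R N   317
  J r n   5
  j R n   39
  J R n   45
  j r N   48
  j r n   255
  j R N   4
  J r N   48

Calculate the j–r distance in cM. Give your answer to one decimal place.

12.6 cM

The two most frequent reciprocal classes, j r n and J R N, are the parental types, so the F1 was j r n / J R N.
The two rarest classes, J r n and j R N, are the double crossovers. Comparing them with the parentals, only the j allele has switched, so j is the middle locus and the order is n – j – r.
Crossovers in the j–r interval produce the single-crossover classes j R n and J r N (39 + 48 = 87) plus the double crossovers (9).
RF(j–r) = (87 + 9) / 761 = 96/761 = 0.1261 → 12.6 cM.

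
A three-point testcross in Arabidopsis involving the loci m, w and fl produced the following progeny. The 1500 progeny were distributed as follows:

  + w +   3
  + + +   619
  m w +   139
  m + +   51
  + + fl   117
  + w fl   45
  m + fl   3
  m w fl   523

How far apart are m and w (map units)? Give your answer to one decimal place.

The two most frequent reciprocal classes, + + + and m w fl, are the parental types, so the F1 was + + + / m w fl.
The two rarest classes, + w + and m + fl, are the double crossovers. Comparing them with the parentals, only the w allele has switched, so w is the middle locus and the order is m – w – fl.
Crossovers in the m–w interval produce the single-crossover classes m + + and + w fl (51 + 45 = 96) plus the double crossovers (6).
RF(m–w) = (96 + 6) / 1500 = 102/1500 = 0.0680 → 6.8 map units.

6.8 map units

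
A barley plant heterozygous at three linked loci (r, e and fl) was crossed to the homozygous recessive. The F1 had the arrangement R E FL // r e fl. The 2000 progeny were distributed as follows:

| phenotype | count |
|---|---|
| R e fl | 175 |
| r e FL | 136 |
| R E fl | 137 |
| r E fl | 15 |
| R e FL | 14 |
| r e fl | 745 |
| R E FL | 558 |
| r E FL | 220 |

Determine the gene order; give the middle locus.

e

The two rarest classes, R e FL and r E fl, are the double crossovers. Comparing them with the parentals, only the e allele has switched, so e is the middle locus and the order is r – e – fl.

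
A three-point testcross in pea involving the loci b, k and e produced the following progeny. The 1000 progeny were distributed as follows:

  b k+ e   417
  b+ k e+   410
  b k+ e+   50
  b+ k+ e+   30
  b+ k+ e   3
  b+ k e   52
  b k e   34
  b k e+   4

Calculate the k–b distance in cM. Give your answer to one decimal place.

7.1 cM

The two most frequent reciprocal classes, b k+ e and b+ k e+, are the parental types, so the F1 was b k+ e / b+ k e+.
The two rarest classes, b+ k+ e and b k e+, are the double crossovers. Comparing them with the parentals, only the b allele has switched, so b is the middle locus and the order is e – b – k.
Crossovers in the b–k interval produce the single-crossover classes b k e and b+ k+ e+ (34 + 30 = 64) plus the double crossovers (7).
RF(b–k) = (64 + 7) / 1000 = 71/1000 = 0.0710 → 7.1 cM.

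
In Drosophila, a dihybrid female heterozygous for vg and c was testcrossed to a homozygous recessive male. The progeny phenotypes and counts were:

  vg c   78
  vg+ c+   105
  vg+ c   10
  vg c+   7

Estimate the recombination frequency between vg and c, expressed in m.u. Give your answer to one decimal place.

The two most frequent classes, vg+ c+ (105) and vg c (78), are the parental types, so the F1 was vg+ c+ / vg c.
The recombinant classes are vg+ c and vg c+: 10 + 7 = 17.
Recombination frequency = 17/200 = 0.0850 ≈ 8.5%, i.e. 8.5 m.u.

8.5 m.u.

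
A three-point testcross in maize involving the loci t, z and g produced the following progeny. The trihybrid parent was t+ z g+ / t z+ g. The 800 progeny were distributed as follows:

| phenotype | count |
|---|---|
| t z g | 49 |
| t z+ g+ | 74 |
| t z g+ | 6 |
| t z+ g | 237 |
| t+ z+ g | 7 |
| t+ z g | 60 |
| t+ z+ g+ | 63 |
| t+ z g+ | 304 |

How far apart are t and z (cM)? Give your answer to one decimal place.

The two rarest classes, t z g+ and t+ z+ g, are the double crossovers. Comparing them with the parentals, only the t allele has switched, so t is the middle locus and the order is z – t – g.
Crossovers in the z–t interval produce the single-crossover classes t+ z+ g+ and t z g (63 + 49 = 112) plus the double crossovers (13).
RF(z–t) = (112 + 13) / 800 = 125/800 = 0.1562 → 15.6 cM.

15.6 cM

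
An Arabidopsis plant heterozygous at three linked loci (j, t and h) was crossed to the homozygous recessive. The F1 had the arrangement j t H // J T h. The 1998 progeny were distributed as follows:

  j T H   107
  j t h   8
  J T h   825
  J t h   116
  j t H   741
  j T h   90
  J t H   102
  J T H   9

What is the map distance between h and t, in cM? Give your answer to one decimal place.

12.0 cM

The two rarest classes, j t h and J T H, are the double crossovers. Comparing them with the parentals, only the h allele has switched, so h is the middle locus and the order is t – h – j.
Crossovers in the t–h interval produce the single-crossover classes j T H and J t h (107 + 116 = 223) plus the double crossovers (17).
RF(t–h) = (223 + 17) / 1998 = 240/1998 = 0.1201 → 12.0 cM.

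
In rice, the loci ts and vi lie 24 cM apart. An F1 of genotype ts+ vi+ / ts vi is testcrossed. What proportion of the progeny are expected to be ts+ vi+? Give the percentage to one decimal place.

38.0%

A map distance of 24 cM corresponds to a recombination frequency of 0.240.
The F1 is ts+ vi+ / ts vi, so ts+ vi+ is a parental gamete class with expected frequency (1 − r)/2 = 0.760/2 = 0.3800.
That is 0.3800 = 38.0% of the progeny.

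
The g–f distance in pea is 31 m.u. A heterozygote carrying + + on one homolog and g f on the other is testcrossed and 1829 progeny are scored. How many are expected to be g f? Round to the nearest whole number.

A map distance of 31 m.u. corresponds to a recombination frequency of 0.310.
The F1 is + + / g f, so g f is a parental gamete class with expected frequency (1 − r)/2 = 0.690/2 = 0.3450.
Expected number = 0.3450 × 1829 = 631.00 ≈ 631.

631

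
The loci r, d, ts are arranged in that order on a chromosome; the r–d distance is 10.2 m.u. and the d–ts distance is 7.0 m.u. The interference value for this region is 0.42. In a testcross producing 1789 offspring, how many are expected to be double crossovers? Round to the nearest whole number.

Map distances give recombination frequencies of 0.102 and 0.070 for the two intervals.
With interference 0.42 (so coincidence = 0.58), expected double-crossover frequency = 0.102 × 0.070 × 0.58 = 0.00414.
Expected number = 0.00414 × 1789 = 7.41 ≈ 7.

7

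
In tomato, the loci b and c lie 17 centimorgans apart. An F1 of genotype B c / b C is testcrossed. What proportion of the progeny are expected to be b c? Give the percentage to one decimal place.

8.5%

A map distance of 17 centimorgans corresponds to a recombination frequency of 0.170.
The F1 is B c / b C, so b c is a recombinant gamete class with expected frequency r/2 = 0.170/2 = 0.0850.
That is 0.0850 = 8.5% of the progeny.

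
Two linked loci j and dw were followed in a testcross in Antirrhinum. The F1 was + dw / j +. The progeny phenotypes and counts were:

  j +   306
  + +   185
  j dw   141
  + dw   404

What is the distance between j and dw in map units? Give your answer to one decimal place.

31.5 map units

The recombinant classes are + + and j dw: 185 + 141 = 326.
Recombination frequency = 326/1036 = 0.3147 ≈ 31.5%, i.e. 31.5 map units.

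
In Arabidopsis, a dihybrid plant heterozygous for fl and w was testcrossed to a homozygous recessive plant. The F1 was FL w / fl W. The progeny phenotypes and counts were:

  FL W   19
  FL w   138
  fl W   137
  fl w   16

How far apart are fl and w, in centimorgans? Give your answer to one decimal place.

11.3 centimorgans

The recombinant classes are FL W and fl w: 19 + 16 = 35.
Recombination frequency = 35/310 = 0.1129 ≈ 11.3%, i.e. 11.3 centimorgans.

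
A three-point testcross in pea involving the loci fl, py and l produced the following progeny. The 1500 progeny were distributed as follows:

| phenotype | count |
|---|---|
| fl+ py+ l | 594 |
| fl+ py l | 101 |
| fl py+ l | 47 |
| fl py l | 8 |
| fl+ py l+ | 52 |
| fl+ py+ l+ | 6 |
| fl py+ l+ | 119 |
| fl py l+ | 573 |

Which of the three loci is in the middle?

l

The two most frequent reciprocal classes, fl py l+ and fl+ py+ l, are the parental types, so the F1 was fl py l+ / fl+ py+ l.
The two rarest classes, fl py l and fl+ py+ l+, are the double crossovers. Comparing them with the parentals, only the l allele has switched, so l is the middle locus and the order is py – l – fl.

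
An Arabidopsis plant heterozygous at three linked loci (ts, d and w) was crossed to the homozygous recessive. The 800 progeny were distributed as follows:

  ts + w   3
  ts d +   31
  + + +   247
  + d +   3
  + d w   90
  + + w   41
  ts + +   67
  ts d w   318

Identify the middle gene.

The two most frequent reciprocal classes, ts d w and + + +, are the parental types, so the F1 was ts d w / + + +.
The two rarest classes, ts + w and + d +, are the double crossovers. Comparing them with the parentals, only the d allele has switched, so d is the middle locus and the order is ts – d – w.

d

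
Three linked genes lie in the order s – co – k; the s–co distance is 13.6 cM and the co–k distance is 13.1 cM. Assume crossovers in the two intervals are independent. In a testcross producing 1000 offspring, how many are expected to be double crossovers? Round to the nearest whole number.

18

Map distances give recombination frequencies of 0.136 and 0.131 for the two intervals.
With no interference, expected double-crossover frequency = 0.136 × 0.131 = 0.01782.
Expected number = 0.01782 × 1000 = 17.82 ≈ 18.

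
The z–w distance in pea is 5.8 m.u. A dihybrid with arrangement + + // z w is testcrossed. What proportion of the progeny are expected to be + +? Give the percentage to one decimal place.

A map distance of 5.8 m.u. corresponds to a recombination frequency of 0.058.
The F1 is + + / z w, so + + is a parental gamete class with expected frequency (1 − r)/2 = 0.942/2 = 0.4710.
That is 0.4710 = 47.1% of the progeny.

47.1%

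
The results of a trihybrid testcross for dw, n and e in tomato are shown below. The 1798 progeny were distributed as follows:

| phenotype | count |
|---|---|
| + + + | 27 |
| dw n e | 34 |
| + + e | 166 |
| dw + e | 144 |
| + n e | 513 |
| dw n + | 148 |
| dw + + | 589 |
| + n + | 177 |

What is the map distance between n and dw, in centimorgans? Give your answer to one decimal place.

20.9 centimorgans

The two most frequent reciprocal classes, dw + + and + n e, are the parental types, so the F1 was dw + + / + n e.
The two rarest classes, + + + and dw n e, are the double crossovers. Comparing them with the parentals, only the dw allele has switched, so dw is the middle locus and the order is n – dw – e.
Crossovers in the n–dw interval produce the single-crossover classes dw n + and + + e (148 + 166 = 314) plus the double crossovers (61).
RF(n–dw) = (314 + 61) / 1798 = 375/1798 = 0.2086 → 20.9 centimorgans.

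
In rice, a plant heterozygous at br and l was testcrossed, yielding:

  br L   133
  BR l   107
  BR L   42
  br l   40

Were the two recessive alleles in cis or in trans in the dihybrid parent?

The two most frequent classes are BR l (107) and br L (133); these are the parental (non-recombinant) types.
So the F1 carried BR l on one chromosome and br L on the other — the recessive alleles are on opposite chromosomes (trans / repulsion).

trans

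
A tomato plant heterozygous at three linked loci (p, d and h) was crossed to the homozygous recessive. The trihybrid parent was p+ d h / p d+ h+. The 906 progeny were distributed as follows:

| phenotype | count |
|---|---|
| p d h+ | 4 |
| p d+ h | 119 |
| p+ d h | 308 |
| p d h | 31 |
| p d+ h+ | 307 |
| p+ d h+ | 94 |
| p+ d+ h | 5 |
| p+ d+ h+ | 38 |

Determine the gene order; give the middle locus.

The two rarest classes, p+ d+ h and p d h+, are the double crossovers. Comparing them with the parentals, only the d allele has switched, so d is the middle locus and the order is p – d – h.

d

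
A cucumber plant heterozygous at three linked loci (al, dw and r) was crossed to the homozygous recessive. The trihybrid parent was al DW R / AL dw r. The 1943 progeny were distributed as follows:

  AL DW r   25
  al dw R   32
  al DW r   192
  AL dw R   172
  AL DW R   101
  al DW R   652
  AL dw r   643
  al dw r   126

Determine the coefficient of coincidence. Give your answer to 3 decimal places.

0.926

The two rarest classes, al dw R and AL DW r, are the double crossovers. Comparing them with the parentals, only the dw allele has switched, so dw is the middle locus and the order is r – dw – al.
r–dw: (364 + 57)/1943 = 0.2167; dw–al: (227 + 57)/1943 = 0.1462.
Expected DCO frequency = 0.2167 × 0.1462 ≈ 0.03168; observed = 57/1943 ≈ 0.02934.
Coefficient of coincidence = 0.02934/0.03168 ≈ 0.926.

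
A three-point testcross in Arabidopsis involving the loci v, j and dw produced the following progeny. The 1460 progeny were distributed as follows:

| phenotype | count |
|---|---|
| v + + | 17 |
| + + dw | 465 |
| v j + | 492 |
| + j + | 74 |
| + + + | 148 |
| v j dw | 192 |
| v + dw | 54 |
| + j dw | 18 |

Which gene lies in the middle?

j

The two most frequent reciprocal classes, + + dw and v j +, are the parental types, so the F1 was + + dw / v j +.
The two rarest classes, + j dw and v + +, are the double crossovers. Comparing them with the parentals, only the j allele has switched, so j is the middle locus and the order is dw – j – v.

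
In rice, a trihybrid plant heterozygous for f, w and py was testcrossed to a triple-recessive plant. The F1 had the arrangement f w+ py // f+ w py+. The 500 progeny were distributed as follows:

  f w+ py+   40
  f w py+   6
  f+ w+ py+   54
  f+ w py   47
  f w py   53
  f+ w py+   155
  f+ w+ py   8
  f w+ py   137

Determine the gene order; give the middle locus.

f

The two rarest classes, f+ w+ py and f w py+, are the double crossovers. Comparing them with the parentals, only the f allele has switched, so f is the middle locus and the order is w – f – py.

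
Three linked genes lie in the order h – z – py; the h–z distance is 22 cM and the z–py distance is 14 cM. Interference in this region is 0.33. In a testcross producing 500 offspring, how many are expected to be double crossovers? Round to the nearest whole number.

Map distances give recombination frequencies of 0.220 and 0.140 for the two intervals.
With interference 0.33 (so coincidence = 0.67), expected double-crossover frequency = 0.220 × 0.140 × 0.67 = 0.02064.
Expected number = 0.02064 × 500 = 10.32 ≈ 10.

10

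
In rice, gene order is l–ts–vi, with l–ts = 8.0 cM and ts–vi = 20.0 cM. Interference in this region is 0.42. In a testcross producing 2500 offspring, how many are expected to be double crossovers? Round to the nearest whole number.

23

Map distances give recombination frequencies of 0.080 and 0.200 for the two intervals.
With interference 0.42 (so coincidence = 0.58), expected double-crossover frequency = 0.080 × 0.200 × 0.58 = 0.00928.
Expected number = 0.00928 × 2500 = 23.20 ≈ 23.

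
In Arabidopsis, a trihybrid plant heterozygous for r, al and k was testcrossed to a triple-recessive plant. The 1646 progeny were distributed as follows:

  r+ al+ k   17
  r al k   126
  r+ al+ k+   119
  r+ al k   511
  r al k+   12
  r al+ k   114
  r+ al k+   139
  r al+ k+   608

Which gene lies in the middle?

The two most frequent reciprocal classes, r+ al k and r al+ k+, are the parental types, so the F1 was r+ al k / r al+ k+.
The two rarest classes, r+ al+ k and r al k+, are the double crossovers. Comparing them with the parentals, only the al allele has switched, so al is the middle locus and the order is k – al – r.

al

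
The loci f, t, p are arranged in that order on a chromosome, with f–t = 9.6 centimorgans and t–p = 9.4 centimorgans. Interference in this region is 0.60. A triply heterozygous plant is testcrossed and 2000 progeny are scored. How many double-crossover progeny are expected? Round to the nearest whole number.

7

Map distances give recombination frequencies of 0.096 and 0.094 for the two intervals.
With interference 0.60 (so coincidence = 0.40), expected double-crossover frequency = 0.096 × 0.094 × 0.40 = 0.00361.
Expected number = 0.00361 × 2000 = 7.22 ≈ 7.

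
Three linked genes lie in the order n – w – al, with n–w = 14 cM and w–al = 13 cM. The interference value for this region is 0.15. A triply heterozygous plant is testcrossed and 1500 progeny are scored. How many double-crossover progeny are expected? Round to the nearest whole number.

Map distances give recombination frequencies of 0.140 and 0.130 for the two intervals.
With interference 0.15 (so coincidence = 0.85), expected double-crossover frequency = 0.140 × 0.130 × 0.85 = 0.01547.
Expected number = 0.01547 × 1500 = 23.21 ≈ 23.

23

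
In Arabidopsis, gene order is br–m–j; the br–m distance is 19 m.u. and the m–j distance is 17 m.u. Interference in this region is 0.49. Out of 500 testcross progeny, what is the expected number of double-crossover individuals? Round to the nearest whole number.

8

Map distances give recombination frequencies of 0.190 and 0.170 for the two intervals.
With interference 0.49 (so coincidence = 0.51), expected double-crossover frequency = 0.190 × 0.170 × 0.51 = 0.01647.
Expected number = 0.01647 × 500 = 8.24 ≈ 8.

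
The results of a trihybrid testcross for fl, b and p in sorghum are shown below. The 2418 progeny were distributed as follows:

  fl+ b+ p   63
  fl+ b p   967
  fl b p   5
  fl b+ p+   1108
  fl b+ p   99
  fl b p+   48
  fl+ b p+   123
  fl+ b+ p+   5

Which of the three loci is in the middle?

The two most frequent reciprocal classes, fl b+ p+ and fl+ b p, are the parental types, so the F1 was fl b+ p+ / fl+ b p.
The two rarest classes, fl+ b+ p+ and fl b p, are the double crossovers. Comparing them with the parentals, only the fl allele has switched, so fl is the middle locus and the order is b – fl – p.

fl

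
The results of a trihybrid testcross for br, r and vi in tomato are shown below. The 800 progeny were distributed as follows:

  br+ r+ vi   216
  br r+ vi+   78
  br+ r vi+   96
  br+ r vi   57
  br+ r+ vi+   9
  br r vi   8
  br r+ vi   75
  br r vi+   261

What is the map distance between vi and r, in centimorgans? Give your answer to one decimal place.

19.0 centimorgans

The two most frequent reciprocal classes, br+ r+ vi and br r vi+, are the parental types, so the F1 was br+ r+ vi / br r vi+.
The two rarest classes, br+ r+ vi+ and br r vi, are the double crossovers. Comparing them with the parentals, only the vi allele has switched, so vi is the middle locus and the order is br – vi – r.
Crossovers in the vi–r interval produce the single-crossover classes br+ r vi and br r+ vi+ (57 + 78 = 135) plus the double crossovers (17).
RF(vi–r) = (135 + 17) / 800 = 152/800 = 0.1900 → 19.0 centimorgans.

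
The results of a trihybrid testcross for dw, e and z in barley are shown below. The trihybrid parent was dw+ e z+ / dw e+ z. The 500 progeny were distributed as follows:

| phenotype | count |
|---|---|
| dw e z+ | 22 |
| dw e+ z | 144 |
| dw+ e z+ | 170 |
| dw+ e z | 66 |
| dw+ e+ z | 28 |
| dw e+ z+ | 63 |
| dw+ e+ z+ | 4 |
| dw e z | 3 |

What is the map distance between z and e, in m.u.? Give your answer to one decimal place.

The two rarest classes, dw+ e+ z+ and dw e z, are the double crossovers. Comparing them with the parentals, only the e allele has switched, so e is the middle locus and the order is z – e – dw.
Crossovers in the z–e interval produce the single-crossover classes dw+ e z and dw e+ z+ (66 + 63 = 129) plus the double crossovers (7).
RF(z–e) = (129 + 7) / 500 = 136/500 = 0.2720 → 27.2 m.u.

27.2 m.u.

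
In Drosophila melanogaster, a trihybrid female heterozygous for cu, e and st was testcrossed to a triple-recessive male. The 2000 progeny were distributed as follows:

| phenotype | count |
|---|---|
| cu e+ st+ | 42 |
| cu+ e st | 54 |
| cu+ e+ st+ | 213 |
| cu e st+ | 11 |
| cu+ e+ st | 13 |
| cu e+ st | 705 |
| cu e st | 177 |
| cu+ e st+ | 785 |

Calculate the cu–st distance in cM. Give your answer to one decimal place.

The two most frequent reciprocal classes, cu e+ st and cu+ e st+, are the parental types, so the F1 was cu e+ st / cu+ e st+.
The two rarest classes, cu+ e+ st and cu e st+, are the double crossovers. Comparing them with the parentals, only the cu allele has switched, so cu is the middle locus and the order is e – cu – st.
Crossovers in the cu–st interval produce the single-crossover classes cu e+ st+ and cu+ e st (42 + 54 = 96) plus the double crossovers (24).
RF(cu–st) = (96 + 24) / 2000 = 120/2000 = 0.0600 → 6.0 cM.

6.0 cM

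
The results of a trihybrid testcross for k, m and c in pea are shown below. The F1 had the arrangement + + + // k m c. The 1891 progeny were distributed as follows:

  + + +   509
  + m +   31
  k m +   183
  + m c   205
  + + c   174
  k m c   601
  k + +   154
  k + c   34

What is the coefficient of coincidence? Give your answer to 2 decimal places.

0.69

The two rarest classes, + m + and k + c, are the double crossovers. Comparing them with the parentals, only the m allele has switched, so m is the middle locus and the order is k – m – c.
k–m: (359 + 65)/1891 = 0.2242; m–c: (357 + 65)/1891 = 0.2232.
Expected DCO frequency = 0.2242 × 0.2232 ≈ 0.05004; observed = 65/1891 ≈ 0.03437.
Coefficient of coincidence = 0.03437/0.05004 ≈ 0.69.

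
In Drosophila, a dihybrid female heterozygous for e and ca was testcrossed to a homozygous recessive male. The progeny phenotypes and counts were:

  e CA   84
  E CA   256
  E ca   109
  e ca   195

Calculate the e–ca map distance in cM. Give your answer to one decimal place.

30.0 cM

The two most frequent classes, E CA (256) and e ca (195), are the parental types, so the F1 was E CA / e ca.
The recombinant classes are E ca and e CA: 109 + 84 = 193.
Recombination frequency = 193/644 = 0.2997 ≈ 30.0%, i.e. 30.0 cM.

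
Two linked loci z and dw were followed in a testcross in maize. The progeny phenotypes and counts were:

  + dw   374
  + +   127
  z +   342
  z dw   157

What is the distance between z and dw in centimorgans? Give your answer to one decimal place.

28.4 centimorgans

The two most frequent classes, + dw (374) and z + (342), are the parental types, so the F1 was + dw / z +.
The recombinant classes are + + and z dw: 127 + 157 = 284.
Recombination frequency = 284/1000 = 0.2840 ≈ 28.4%, i.e. 28.4 centimorgans.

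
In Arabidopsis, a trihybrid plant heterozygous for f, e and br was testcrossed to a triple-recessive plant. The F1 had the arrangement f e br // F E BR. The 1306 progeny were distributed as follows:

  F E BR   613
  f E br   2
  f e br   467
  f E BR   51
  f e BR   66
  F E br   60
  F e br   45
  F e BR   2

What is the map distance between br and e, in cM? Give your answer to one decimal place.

10.0 cM

The two rarest classes, f E br and F e BR, are the double crossovers. Comparing them with the parentals, only the e allele has switched, so e is the middle locus and the order is f – e – br.
Crossovers in the e–br interval produce the single-crossover classes f e BR and F E br (66 + 60 = 126) plus the double crossovers (4).
RF(e–br) = (126 + 4) / 1306 = 130/1306 = 0.0995 → 10.0 cM.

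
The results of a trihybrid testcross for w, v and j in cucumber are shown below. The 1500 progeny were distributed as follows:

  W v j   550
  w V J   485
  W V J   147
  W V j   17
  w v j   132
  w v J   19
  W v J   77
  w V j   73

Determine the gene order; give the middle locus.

The two most frequent reciprocal classes, W v j and w V J, are the parental types, so the F1 was W v j / w V J.
The two rarest classes, W V j and w v J, are the double crossovers. Comparing them with the parentals, only the v allele has switched, so v is the middle locus and the order is j – v – w.

v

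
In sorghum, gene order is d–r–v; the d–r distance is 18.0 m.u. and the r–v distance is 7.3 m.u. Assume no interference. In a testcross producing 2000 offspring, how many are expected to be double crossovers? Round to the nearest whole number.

26

Map distances give recombination frequencies of 0.180 and 0.073 for the two intervals.
With no interference, expected double-crossover frequency = 0.180 × 0.073 = 0.01314.
Expected number = 0.01314 × 2000 = 26.28 ≈ 26.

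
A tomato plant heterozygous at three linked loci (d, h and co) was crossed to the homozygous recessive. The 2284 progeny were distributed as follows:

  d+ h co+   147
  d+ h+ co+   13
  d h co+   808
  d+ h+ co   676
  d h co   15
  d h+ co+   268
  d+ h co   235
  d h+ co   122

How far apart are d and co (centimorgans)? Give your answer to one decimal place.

13.0 centimorgans

The two most frequent reciprocal classes, d+ h+ co and d h co+, are the parental types, so the F1 was d+ h+ co / d h co+.
The two rarest classes, d+ h+ co+ and d h co, are the double crossovers. Comparing them with the parentals, only the co allele has switched, so co is the middle locus and the order is d – co – h.
Crossovers in the d–co interval produce the single-crossover classes d h+ co and d+ h co+ (122 + 147 = 269) plus the double crossovers (28).
RF(d–co) = (269 + 28) / 2284 = 297/2284 = 0.1300 → 13.0 centimorgans.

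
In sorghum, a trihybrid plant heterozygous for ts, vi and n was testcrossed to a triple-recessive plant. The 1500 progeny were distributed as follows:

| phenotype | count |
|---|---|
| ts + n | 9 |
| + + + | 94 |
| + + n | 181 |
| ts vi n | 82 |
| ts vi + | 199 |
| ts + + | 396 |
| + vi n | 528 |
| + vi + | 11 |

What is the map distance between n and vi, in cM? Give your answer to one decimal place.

The two most frequent reciprocal classes, + vi n and ts + +, are the parental types, so the F1 was + vi n / ts + +.
The two rarest classes, + vi + and ts + n, are the double crossovers. Comparing them with the parentals, only the n allele has switched, so n is the middle locus and the order is vi – n – ts.
Crossovers in the vi–n interval produce the single-crossover classes + + n and ts vi + (181 + 199 = 380) plus the double crossovers (20).
RF(vi–n) = (380 + 20) / 1500 = 400/1500 = 0.2667 → 26.7 cM.

26.7 cM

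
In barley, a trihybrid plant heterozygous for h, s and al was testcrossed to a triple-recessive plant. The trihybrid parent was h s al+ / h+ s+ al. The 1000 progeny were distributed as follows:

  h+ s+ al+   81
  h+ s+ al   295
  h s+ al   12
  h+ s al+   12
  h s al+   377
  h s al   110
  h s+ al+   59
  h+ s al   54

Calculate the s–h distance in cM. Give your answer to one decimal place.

The two rarest classes, h+ s al+ and h s+ al, are the double crossovers. Comparing them with the parentals, only the h allele has switched, so h is the middle locus and the order is s – h – al.
Crossovers in the s–h interval produce the single-crossover classes h s+ al+ and h+ s al (59 + 54 = 113) plus the double crossovers (24).
RF(s–h) = (113 + 24) / 1000 = 137/1000 = 0.1370 → 13.7 cM.

13.7 cM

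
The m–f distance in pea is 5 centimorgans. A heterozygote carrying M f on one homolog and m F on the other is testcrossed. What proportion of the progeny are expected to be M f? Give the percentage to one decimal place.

47.5%

A map distance of 5 centimorgans corresponds to a recombination frequency of 0.050.
The F1 is M f / m F, so M f is a parental gamete class with expected frequency (1 − r)/2 = 0.950/2 = 0.4750.
That is 0.4750 = 47.5% of the progeny.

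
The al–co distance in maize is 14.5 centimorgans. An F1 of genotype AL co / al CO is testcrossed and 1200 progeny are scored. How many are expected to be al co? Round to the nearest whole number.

A map distance of 14.5 centimorgans corresponds to a recombination frequency of 0.145.
The F1 is AL co / al CO, so al co is a recombinant gamete class with expected frequency r/2 = 0.145/2 = 0.0725.
Expected number = 0.0725 × 1200 = 87.00 ≈ 87.

87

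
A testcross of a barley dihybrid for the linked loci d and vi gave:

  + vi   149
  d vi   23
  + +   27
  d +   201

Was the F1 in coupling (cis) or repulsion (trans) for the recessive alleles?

trans

The two most frequent classes are + vi (149) and d + (201); these are the parental (non-recombinant) types.
So the F1 carried + vi on one chromosome and d + on the other — the recessive alleles are on opposite chromosomes (trans / repulsion).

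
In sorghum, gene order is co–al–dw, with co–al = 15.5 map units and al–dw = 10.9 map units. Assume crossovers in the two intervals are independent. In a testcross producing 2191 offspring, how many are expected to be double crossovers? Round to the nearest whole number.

37

Map distances give recombination frequencies of 0.155 and 0.109 for the two intervals.
With no interference, expected double-crossover frequency = 0.155 × 0.109 = 0.01690.
Expected number = 0.01690 × 2191 = 37.02 ≈ 37.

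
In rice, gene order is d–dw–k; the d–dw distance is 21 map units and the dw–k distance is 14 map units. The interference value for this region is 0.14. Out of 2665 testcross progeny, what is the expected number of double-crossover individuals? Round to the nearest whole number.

67

Map distances give recombination frequencies of 0.210 and 0.140 for the two intervals.
With interference 0.14 (so coincidence = 0.86), expected double-crossover frequency = 0.210 × 0.140 × 0.86 = 0.02528.
Expected number = 0.02528 × 2665 = 67.38 ≈ 67.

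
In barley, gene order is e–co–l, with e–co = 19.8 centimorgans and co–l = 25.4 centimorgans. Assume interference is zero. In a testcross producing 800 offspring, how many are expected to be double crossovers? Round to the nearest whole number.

40

Map distances give recombination frequencies of 0.198 and 0.254 for the two intervals.
With no interference, expected double-crossover frequency = 0.198 × 0.254 = 0.05029.
Expected number = 0.05029 × 800 = 40.23 ≈ 40.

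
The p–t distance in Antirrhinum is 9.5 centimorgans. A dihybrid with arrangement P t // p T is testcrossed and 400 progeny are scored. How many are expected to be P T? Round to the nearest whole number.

A map distance of 9.5 centimorgans corresponds to a recombination frequency of 0.095.
The F1 is P t / p T, so P T is a recombinant gamete class with expected frequency r/2 = 0.095/2 = 0.0475.
Expected number = 0.0475 × 400 = 19.00 ≈ 19.

19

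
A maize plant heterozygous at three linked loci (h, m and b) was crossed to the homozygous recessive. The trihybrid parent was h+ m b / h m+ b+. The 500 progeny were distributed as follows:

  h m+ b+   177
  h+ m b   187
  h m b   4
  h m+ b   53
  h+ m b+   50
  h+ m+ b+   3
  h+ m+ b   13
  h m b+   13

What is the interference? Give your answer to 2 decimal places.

0.04

The two rarest classes, h m b and h+ m+ b+, are the double crossovers. Comparing them with the parentals, only the h allele has switched, so h is the middle locus and the order is b – h – m.
b–h: (103 + 7)/500 = 0.2200; h–m: (26 + 7)/500 = 0.0660.
Expected DCO frequency = 0.2200 × 0.0660 ≈ 0.01452; observed = 7/500 ≈ 0.01400.
Coefficient of coincidence = 0.01400/0.01452 ≈ 0.96; interference = 1 − 0.96 = 0.04.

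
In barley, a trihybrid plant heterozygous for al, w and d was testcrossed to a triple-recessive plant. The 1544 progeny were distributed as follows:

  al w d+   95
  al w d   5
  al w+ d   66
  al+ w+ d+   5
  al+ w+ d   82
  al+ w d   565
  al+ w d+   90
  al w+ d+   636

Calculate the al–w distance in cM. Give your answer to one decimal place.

The two most frequent reciprocal classes, al w+ d+ and al+ w d, are the parental types, so the F1 was al w+ d+ / al+ w d.
The two rarest classes, al+ w+ d+ and al w d, are the double crossovers. Comparing them with the parentals, only the al allele has switched, so al is the middle locus and the order is w – al – d.
Crossovers in the w–al interval produce the single-crossover classes al w d+ and al+ w+ d (95 + 82 = 177) plus the double crossovers (10).
RF(w–al) = (177 + 10) / 1544 = 187/1544 = 0.1211 → 12.1 cM.

12.1 cM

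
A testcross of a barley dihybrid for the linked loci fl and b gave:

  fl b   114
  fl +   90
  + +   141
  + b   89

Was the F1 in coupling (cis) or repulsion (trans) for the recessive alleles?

The two most frequent classes are + + (141) and fl b (114); these are the parental (non-recombinant) types.
So the F1 carried + + on one chromosome and fl b on the other — the recessive alleles are on the same chromosome (cis / coupling).

cis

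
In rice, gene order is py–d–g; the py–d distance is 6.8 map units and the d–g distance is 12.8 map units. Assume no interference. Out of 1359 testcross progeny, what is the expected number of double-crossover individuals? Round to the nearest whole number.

Map distances give recombination frequencies of 0.068 and 0.128 for the two intervals.
With no interference, expected double-crossover frequency = 0.068 × 0.128 = 0.00870.
Expected number = 0.00870 × 1359 = 11.83 ≈ 12.

12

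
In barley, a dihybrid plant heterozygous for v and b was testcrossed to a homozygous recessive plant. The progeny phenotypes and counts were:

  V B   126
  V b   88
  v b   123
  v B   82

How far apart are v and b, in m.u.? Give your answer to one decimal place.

40.6 m.u.

The two most frequent classes, V B (126) and v b (123), are the parental types, so the F1 was V B / v b.
The recombinant classes are V b and v B: 88 + 82 = 170.
Recombination frequency = 170/419 = 0.4057 ≈ 40.6%, i.e. 40.6 m.u.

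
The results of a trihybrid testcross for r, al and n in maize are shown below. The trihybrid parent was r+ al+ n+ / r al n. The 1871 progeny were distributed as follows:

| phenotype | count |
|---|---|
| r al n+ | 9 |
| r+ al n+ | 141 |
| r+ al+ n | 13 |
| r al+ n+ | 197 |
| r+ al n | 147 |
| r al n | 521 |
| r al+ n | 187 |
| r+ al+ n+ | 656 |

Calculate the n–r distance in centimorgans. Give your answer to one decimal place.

The two rarest classes, r+ al+ n and r al n+, are the double crossovers. Comparing them with the parentals, only the n allele has switched, so n is the middle locus and the order is al – n – r.
Crossovers in the n–r interval produce the single-crossover classes r al+ n+ and r+ al n (197 + 147 = 344) plus the double crossovers (22).
RF(n–r) = (344 + 22) / 1871 = 366/1871 = 0.1956 → 19.6 centimorgans.

19.6 centimorgans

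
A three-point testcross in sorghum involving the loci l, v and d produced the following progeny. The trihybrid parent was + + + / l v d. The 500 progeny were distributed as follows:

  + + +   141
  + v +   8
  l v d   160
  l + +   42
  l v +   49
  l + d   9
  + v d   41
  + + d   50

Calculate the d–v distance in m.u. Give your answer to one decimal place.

23.2 m.u.

The two rarest classes, + v + and l + d, are the double crossovers. Comparing them with the parentals, only the v allele has switched, so v is the middle locus and the order is l – v – d.
Crossovers in the v–d interval produce the single-crossover classes + + d and l v + (50 + 49 = 99) plus the double crossovers (17).
RF(v–d) = (99 + 17) / 500 = 116/500 = 0.2320 → 23.2 m.u.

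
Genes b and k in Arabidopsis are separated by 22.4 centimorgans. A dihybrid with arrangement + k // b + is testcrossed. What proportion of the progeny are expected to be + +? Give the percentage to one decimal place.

11.2%

A map distance of 22.4 centimorgans corresponds to a recombination frequency of 0.224.
The F1 is + k / b +, so + + is a recombinant gamete class with expected frequency r/2 = 0.224/2 = 0.1120.
That is 0.1120 = 11.2% of the progeny.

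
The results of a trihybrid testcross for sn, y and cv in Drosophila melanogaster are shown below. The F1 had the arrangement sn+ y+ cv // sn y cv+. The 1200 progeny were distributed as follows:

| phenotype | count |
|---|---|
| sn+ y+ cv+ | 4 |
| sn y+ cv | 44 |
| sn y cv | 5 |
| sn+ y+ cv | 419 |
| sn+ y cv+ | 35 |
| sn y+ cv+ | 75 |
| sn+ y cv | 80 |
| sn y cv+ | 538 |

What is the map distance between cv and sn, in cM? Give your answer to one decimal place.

7.3 cM

The two rarest classes, sn+ y+ cv+ and sn y cv, are the double crossovers. Comparing them with the parentals, only the cv allele has switched, so cv is the middle locus and the order is y – cv – sn.
Crossovers in the cv–sn interval produce the single-crossover classes sn y+ cv and sn+ y cv+ (44 + 35 = 79) plus the double crossovers (9).
RF(cv–sn) = (79 + 9) / 1200 = 88/1200 = 0.0733 → 7.3 cM.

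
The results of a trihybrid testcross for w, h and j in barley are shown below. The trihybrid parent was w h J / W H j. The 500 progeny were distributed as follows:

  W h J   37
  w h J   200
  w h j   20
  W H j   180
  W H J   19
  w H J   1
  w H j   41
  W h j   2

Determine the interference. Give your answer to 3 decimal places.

0.559

The two rarest classes, w H J and W h j, are the double crossovers. Comparing them with the parentals, only the h allele has switched, so h is the middle locus and the order is w – h – j.
w–h: (78 + 3)/500 = 0.1620; h–j: (39 + 3)/500 = 0.0840.
Expected DCO frequency = 0.1620 × 0.0840 ≈ 0.01361; observed = 3/500 ≈ 0.00600.
Coefficient of coincidence = 0.00600/0.01361 ≈ 0.441; interference = 1 − 0.441 = 0.559.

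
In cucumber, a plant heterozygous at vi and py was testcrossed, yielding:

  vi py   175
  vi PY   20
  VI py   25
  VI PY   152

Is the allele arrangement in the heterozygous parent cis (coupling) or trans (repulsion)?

cis

The two most frequent classes are VI PY (152) and vi py (175); these are the parental (non-recombinant) types.
So the F1 carried VI PY on one chromosome and vi py on the other — the recessive alleles are on the same chromosome (cis / coupling).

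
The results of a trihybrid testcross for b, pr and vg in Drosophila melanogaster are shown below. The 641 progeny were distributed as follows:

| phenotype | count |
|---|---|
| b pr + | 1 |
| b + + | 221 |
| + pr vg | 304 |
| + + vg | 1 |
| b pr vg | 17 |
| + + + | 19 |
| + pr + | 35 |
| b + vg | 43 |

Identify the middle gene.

pr

The two most frequent reciprocal classes, + pr vg and b + +, are the parental types, so the F1 was + pr vg / b + +.
The two rarest classes, + + vg and b pr +, are the double crossovers. Comparing them with the parentals, only the pr allele has switched, so pr is the middle locus and the order is vg – pr – b.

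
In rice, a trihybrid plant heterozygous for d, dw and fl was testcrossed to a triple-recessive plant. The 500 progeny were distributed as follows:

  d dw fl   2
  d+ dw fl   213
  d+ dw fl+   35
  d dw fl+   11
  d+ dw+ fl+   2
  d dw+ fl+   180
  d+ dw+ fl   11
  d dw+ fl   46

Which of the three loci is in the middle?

d

The two most frequent reciprocal classes, d dw+ fl+ and d+ dw fl, are the parental types, so the F1 was d dw+ fl+ / d+ dw fl.
The two rarest classes, d+ dw+ fl+ and d dw fl, are the double crossovers. Comparing them with the parentals, only the d allele has switched, so d is the middle locus and the order is dw – d – fl.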